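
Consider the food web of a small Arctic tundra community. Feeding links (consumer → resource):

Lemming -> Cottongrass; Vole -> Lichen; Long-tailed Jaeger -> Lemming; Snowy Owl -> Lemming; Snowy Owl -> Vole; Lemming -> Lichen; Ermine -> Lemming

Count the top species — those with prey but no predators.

3

Top species (has prey, but nothing eats it): Ermine, Snowy Owl, Long-tailed Jaeger.
Count: 3.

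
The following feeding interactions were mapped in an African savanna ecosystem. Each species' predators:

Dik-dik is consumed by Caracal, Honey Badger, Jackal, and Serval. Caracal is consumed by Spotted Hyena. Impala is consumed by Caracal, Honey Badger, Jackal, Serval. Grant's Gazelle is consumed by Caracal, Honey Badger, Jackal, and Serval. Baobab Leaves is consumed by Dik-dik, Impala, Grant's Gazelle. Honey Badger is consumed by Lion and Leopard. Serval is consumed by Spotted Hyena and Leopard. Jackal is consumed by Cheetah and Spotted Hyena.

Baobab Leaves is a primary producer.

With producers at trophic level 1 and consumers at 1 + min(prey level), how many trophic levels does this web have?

4

Producers (level 1): Baobab Leaves.
Following each consumer down to its lowest-level prey: Baobab Leaves → Grant's Gazelle → Serval → Spotted Hyena (levels 1 through 4).
All prey of Spotted Hyena (Serval 3, Jackal 3, Caracal 3) are at level 3 or above, so Spotted Hyena is at level 1 + 3 = 4.
Every consumer has at least one prey at level 3 or below, so none exceeds level 4.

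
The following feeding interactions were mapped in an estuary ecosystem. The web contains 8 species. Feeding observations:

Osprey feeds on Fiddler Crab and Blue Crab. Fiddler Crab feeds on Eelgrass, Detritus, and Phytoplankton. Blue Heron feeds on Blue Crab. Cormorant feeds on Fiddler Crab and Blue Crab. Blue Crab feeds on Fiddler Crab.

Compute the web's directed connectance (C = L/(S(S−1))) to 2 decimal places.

The web has S = 8 species and L = 9 feeding links.
C = L / (S(S−1)) = 9 / 56 = 0.1607 ≈ 0.16.

C = 0.16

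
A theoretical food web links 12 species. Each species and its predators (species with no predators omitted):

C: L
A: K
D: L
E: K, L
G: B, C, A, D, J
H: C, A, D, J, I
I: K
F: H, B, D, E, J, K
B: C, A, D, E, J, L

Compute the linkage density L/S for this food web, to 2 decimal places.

There are L = 28 links among S = 12 species.
L/S = 28/12 = 2.3333 ≈ 2.33.

L/S = 2.33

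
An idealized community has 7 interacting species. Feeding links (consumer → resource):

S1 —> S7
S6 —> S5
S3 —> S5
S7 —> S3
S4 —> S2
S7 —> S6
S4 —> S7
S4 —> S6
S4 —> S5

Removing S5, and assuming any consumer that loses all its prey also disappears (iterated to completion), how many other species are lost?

Remove S5.
Round 1: S6 (all prey gone), S3 (all prey gone) → extinct.
Round 2: S7 (all prey gone) → extinct.
Round 3: S1 (all prey gone) → extinct.
No further losses. Total secondary extinctions: 4.

4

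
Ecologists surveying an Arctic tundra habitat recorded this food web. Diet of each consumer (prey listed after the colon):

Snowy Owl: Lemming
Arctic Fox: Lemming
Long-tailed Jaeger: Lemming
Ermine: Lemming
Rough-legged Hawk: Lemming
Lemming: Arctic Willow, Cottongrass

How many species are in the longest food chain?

3 species

One longest chain: Arctic Willow → Lemming → Long-tailed Jaeger.
It has 3 species and 2 links.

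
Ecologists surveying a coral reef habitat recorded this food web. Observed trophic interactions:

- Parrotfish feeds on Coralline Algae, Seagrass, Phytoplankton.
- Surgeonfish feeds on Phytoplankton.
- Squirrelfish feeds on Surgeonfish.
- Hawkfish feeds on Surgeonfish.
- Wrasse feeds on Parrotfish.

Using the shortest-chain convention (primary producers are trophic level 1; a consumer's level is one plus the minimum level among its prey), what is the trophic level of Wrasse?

Coralline Algae is a producer → level 1.
Parrotfish eats Coralline Algae → level 2.
Wrasse eats Parrotfish → level 3.
No prey of Wrasse is below level 2, so 3 is the minimum.

Trophic level 3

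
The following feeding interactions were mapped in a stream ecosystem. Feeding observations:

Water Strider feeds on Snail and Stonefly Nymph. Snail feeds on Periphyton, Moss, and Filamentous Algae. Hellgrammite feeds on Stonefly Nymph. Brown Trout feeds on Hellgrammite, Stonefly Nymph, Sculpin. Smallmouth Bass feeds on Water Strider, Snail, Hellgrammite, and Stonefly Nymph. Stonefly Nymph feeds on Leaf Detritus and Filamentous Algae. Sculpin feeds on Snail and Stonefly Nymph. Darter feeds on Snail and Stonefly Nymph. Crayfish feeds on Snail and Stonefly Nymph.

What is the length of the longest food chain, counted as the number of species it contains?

One longest chain: Filamentous Algae → Snail → Sculpin → Brown Trout.
It has 4 species and 3 links.

4 species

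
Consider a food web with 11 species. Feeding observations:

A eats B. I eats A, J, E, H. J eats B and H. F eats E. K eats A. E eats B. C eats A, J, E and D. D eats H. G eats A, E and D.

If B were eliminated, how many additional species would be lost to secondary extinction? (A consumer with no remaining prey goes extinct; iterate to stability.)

4

Remove B.
Round 1: E (all prey gone), A (all prey gone) → extinct.
Round 2: K (all prey gone), F (all prey gone) → extinct.
No further losses. Total secondary extinctions: 4.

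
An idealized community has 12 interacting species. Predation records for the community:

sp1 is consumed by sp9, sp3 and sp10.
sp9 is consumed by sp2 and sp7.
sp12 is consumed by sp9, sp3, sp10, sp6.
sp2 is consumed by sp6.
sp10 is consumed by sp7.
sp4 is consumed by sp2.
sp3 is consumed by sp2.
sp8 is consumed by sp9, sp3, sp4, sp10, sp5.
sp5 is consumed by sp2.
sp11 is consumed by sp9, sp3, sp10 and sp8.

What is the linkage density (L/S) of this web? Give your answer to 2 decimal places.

There are L = 23 links among S = 12 species.
L/S = 23/12 = 1.9167 ≈ 1.92.

L/S = 1.92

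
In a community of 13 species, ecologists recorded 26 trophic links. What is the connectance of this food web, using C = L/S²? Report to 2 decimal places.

The web has S = 13 species and L = 26 feeding links.
C = L / S² = 26 / 169 = 0.1538 ≈ 0.15.

C = 0.15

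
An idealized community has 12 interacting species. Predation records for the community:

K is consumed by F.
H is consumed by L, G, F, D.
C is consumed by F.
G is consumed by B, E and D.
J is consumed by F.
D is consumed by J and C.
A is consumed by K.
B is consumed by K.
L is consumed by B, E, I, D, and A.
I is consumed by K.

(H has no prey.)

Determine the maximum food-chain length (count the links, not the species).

4 links

One longest chain: H → G → D → C → F.
It has 5 species and 4 links.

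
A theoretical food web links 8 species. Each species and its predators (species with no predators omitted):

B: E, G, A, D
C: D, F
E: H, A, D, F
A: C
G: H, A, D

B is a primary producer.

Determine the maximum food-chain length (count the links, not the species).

4 links

One longest chain: B → E → A → C → D.
It has 5 species and 4 links.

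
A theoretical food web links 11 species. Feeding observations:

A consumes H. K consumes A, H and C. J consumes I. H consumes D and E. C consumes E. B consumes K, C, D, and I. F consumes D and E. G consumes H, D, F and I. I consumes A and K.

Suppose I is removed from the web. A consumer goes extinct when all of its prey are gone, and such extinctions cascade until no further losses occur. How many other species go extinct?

1

Remove I.
Round 1: J (all prey gone) → extinct.
No further losses. Total secondary extinctions: 1.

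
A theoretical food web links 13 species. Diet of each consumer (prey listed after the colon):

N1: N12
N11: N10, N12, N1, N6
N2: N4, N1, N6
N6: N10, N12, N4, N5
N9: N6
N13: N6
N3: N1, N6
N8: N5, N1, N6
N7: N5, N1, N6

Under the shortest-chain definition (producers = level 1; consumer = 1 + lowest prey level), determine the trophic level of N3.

N12 is a producer → level 1.
N1 eats N12 → level 2.
N3 eats N1 → level 3.
No prey of N3 is below level 2, so 3 is the minimum.

Trophic level 3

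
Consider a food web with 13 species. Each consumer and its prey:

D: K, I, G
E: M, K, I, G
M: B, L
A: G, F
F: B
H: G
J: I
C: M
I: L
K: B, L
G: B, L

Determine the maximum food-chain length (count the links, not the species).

One longest chain: B → M → C.
It has 3 species and 2 links.

2 links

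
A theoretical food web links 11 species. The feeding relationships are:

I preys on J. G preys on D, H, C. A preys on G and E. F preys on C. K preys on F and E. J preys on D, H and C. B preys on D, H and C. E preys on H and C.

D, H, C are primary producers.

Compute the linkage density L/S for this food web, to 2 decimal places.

L/S = 1.55

There are L = 17 links among S = 11 species.
L/S = 17/11 = 1.5455 ≈ 1.55.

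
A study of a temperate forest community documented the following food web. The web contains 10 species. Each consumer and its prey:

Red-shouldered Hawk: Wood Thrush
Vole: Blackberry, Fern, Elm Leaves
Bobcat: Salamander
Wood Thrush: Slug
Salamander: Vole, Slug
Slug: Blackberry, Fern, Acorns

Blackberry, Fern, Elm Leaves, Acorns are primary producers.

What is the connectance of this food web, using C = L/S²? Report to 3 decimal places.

The web has S = 10 species and L = 11 feeding links.
C = L / S² = 11 / 100 = 0.1100 ≈ 0.110.

C = 0.110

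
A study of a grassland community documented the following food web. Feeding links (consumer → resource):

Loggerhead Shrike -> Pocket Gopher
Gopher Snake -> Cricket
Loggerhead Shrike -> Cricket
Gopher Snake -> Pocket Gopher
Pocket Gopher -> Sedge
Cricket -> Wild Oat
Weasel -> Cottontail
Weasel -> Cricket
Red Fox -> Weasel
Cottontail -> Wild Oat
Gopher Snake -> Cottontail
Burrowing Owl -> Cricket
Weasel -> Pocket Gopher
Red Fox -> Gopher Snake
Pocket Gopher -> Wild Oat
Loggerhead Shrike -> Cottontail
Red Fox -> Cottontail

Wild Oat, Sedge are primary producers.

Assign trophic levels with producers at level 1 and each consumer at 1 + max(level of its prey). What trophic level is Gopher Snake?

Wild Oat is a producer → level 1.
Pocket Gopher eats Wild Oat (level 1); other prey at levels: Sedge 1 → level 2.
Gopher Snake eats Pocket Gopher (level 2); other prey at levels: Cottontail 2, Cricket 2 → level 3.

Trophic level 3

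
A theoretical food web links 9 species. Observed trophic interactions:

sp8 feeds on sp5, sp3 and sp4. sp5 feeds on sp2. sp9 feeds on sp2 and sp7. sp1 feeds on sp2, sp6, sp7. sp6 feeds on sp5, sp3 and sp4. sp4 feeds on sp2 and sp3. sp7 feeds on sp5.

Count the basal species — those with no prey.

Basal species (no prey listed): sp2, sp3.
Count: 2.

2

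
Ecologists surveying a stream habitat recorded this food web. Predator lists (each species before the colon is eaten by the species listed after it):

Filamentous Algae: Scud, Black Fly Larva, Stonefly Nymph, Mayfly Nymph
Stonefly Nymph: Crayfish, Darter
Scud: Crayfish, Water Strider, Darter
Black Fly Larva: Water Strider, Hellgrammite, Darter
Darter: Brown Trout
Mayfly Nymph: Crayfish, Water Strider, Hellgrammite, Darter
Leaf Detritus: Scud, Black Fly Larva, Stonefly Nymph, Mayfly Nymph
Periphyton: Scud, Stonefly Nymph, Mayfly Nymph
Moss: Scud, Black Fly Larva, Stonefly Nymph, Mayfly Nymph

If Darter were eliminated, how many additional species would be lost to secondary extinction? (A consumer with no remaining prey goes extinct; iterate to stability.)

Remove Darter.
Round 1: Brown Trout (all prey gone) → extinct.
No further losses. Total secondary extinctions: 1.

1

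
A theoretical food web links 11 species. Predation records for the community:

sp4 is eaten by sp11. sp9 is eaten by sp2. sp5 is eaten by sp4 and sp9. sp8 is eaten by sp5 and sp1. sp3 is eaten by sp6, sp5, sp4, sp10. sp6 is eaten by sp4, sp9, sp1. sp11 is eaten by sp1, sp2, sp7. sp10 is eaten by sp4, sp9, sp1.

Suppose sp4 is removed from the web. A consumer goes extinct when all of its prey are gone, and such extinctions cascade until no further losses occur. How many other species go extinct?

Remove sp4.
Round 1: sp11 (all prey gone) → extinct.
Round 2: sp7 (all prey gone) → extinct.
No further losses. Total secondary extinctions: 2.

2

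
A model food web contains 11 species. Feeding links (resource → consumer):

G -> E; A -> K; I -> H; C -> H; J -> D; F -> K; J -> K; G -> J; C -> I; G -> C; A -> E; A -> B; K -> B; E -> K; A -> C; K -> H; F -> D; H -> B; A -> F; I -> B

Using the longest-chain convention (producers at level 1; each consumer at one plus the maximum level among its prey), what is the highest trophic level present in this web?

5

Producers (level 1): G, A.
G → C → I → H → B gives B level 5.
No species has a prey at level 5, so no species reaches level 6.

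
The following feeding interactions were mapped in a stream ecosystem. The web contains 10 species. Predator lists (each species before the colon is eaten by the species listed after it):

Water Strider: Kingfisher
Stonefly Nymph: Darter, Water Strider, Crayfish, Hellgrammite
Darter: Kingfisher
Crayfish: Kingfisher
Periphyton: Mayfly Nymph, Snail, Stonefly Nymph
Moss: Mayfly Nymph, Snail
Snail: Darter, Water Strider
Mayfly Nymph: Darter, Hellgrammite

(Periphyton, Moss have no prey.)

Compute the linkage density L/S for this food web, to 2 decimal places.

L/S = 1.60

There are L = 16 links among S = 10 species.
L/S = 16/10 = 1.6000 ≈ 1.60.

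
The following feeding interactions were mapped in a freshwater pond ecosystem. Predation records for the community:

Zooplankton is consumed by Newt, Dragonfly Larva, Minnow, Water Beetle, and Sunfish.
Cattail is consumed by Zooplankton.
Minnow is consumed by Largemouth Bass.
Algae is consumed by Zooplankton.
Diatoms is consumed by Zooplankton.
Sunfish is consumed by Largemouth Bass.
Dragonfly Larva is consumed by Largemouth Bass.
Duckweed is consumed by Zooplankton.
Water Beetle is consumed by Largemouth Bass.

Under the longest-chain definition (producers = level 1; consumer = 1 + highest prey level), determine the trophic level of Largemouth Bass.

Algae is a producer → level 1.
Zooplankton eats Algae (level 1); other prey at levels: Duckweed 1, Diatoms 1, Cattail 1 → level 2.
Dragonfly Larva eats Zooplankton → level 3.
Largemouth Bass eats Dragonfly Larva (level 3); other prey at levels: Sunfish 3, Minnow 3, Water Beetle 3 → level 4.

Trophic level 4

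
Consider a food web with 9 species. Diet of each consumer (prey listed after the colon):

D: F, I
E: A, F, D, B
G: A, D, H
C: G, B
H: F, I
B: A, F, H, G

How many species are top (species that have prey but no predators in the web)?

Top species (has prey, but nothing eats it): E, C.
Count: 2.

2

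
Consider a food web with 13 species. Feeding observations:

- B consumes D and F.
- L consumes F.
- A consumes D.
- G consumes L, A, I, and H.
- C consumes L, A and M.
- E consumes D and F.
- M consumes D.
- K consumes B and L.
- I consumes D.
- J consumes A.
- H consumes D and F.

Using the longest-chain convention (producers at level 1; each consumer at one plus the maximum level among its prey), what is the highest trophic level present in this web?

3

Producers (level 1): F, D.
D → I → G gives G level 3.
No species has a prey at level 3, so no species reaches level 4.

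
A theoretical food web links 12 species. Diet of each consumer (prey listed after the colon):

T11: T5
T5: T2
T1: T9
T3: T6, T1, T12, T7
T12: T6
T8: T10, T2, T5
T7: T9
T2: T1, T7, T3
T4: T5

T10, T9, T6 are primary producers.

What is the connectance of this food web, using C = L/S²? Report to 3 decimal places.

The web has S = 12 species and L = 16 feeding links.
C = L / S² = 16 / 144 = 0.1111 ≈ 0.111.

C = 0.111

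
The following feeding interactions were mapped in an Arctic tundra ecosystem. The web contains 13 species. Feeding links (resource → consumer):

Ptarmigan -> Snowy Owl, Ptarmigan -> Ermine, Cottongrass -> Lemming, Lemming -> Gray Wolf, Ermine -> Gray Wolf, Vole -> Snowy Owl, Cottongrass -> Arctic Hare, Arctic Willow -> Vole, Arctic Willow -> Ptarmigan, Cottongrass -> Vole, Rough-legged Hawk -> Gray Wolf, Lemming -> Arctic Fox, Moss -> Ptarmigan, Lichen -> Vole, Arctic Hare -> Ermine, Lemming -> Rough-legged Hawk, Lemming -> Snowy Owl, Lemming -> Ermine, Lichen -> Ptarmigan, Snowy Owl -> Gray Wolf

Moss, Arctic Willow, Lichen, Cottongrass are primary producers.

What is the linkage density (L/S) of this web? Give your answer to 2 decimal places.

L/S = 1.54

There are L = 20 links among S = 13 species.
L/S = 20/13 = 1.5385 ≈ 1.54.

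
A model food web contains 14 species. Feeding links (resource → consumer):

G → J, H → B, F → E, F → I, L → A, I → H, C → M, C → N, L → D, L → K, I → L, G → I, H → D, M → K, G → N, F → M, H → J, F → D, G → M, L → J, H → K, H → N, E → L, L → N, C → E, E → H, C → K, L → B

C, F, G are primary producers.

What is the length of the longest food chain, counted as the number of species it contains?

One longest chain: C → E → H → K.
It has 4 species and 3 links.

4 species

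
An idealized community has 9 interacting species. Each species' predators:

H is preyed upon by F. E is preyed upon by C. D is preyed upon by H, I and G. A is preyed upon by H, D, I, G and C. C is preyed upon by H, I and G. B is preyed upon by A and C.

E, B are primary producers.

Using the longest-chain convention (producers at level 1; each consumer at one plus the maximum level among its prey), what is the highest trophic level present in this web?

5

Producers (level 1): E, B.
B → A → C → H → F gives F level 5.
No species has a prey at level 5, so no species reaches level 6.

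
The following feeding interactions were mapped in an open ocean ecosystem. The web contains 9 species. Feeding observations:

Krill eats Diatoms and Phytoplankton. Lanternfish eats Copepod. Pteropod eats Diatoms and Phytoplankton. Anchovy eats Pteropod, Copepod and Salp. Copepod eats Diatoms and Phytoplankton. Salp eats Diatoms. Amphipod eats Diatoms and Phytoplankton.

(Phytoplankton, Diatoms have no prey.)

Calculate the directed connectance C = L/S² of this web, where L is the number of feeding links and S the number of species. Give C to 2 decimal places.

C = 0.16

The web has S = 9 species and L = 13 feeding links.
C = L / S² = 13 / 81 = 0.1605 ≈ 0.16.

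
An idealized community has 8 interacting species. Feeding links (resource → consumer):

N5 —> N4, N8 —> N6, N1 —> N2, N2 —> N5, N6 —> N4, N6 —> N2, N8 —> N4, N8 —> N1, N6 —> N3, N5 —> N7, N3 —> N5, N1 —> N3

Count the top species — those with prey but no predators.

Top species (has prey, but nothing eats it): N4, N7.
Count: 2.

2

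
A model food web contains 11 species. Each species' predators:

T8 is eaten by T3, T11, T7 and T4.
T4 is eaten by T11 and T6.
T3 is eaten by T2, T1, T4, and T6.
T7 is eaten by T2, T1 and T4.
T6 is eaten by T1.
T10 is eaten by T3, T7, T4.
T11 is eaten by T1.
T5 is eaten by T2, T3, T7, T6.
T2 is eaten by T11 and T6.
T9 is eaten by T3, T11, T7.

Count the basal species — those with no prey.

Basal species (no prey listed): T5, T9, T10, T8.
Count: 4.

4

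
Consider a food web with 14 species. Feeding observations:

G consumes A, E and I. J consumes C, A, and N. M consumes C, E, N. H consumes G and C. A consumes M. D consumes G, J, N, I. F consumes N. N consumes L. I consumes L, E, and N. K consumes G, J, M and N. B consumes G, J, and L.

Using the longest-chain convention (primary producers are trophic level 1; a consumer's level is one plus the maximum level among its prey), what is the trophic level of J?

L is a producer → level 1.
N eats L → level 2.
M eats N (level 2); other prey at levels: C 1, E 1 → level 3.
A eats M → level 4.
J eats A (level 4); other prey at levels: C 1, N 2 → level 5.

Trophic level 5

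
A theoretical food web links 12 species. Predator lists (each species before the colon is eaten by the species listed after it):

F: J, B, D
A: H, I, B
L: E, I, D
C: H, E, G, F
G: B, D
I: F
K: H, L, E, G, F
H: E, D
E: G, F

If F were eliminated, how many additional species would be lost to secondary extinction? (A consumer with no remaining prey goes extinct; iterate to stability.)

1

Remove F.
Round 1: J (all prey gone) → extinct.
No further losses. Total secondary extinctions: 1.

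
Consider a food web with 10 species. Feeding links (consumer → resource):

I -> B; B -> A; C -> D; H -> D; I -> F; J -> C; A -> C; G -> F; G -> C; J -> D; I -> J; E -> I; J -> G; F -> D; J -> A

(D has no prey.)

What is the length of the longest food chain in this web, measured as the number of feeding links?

One longest chain: D → C → A → B → I → E.
It has 6 species and 5 links.

5 links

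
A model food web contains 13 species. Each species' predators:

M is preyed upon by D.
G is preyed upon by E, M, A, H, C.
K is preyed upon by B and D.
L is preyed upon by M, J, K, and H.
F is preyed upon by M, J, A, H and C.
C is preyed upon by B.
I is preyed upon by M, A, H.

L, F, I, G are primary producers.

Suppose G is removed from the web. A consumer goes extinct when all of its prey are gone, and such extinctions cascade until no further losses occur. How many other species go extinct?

1

Remove G.
Round 1: E (all prey gone) → extinct.
No further losses. Total secondary extinctions: 1.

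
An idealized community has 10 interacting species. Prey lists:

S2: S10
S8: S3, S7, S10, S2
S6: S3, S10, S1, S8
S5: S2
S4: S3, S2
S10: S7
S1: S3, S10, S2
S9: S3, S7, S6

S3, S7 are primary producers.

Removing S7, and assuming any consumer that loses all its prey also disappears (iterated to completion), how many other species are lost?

3

Remove S7.
Round 1: S10 (all prey gone) → extinct.
Round 2: S2 (all prey gone) → extinct.
Round 3: S5 (all prey gone) → extinct.
No further losses. Total secondary extinctions: 3.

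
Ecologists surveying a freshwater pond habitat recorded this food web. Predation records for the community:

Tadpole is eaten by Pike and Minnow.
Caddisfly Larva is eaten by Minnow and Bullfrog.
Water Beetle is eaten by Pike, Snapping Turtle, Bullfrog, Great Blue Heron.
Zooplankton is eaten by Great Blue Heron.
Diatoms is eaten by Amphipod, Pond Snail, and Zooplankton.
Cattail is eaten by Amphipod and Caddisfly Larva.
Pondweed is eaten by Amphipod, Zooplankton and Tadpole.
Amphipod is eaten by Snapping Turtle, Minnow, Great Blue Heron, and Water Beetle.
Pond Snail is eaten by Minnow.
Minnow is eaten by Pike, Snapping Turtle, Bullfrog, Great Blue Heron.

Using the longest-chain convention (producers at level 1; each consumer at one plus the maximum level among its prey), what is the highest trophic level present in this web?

4

Producers (level 1): Pondweed, Diatoms, Cattail.
Pondweed → Amphipod → Water Beetle → Snapping Turtle gives Snapping Turtle level 4.
No species has a prey at level 4, so no species reaches level 5.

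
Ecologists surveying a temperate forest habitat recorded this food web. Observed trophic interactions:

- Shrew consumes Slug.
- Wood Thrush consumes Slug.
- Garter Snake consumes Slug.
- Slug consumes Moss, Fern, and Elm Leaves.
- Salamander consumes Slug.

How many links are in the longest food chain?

One longest chain: Fern → Slug → Shrew.
It has 3 species and 2 links.

2 links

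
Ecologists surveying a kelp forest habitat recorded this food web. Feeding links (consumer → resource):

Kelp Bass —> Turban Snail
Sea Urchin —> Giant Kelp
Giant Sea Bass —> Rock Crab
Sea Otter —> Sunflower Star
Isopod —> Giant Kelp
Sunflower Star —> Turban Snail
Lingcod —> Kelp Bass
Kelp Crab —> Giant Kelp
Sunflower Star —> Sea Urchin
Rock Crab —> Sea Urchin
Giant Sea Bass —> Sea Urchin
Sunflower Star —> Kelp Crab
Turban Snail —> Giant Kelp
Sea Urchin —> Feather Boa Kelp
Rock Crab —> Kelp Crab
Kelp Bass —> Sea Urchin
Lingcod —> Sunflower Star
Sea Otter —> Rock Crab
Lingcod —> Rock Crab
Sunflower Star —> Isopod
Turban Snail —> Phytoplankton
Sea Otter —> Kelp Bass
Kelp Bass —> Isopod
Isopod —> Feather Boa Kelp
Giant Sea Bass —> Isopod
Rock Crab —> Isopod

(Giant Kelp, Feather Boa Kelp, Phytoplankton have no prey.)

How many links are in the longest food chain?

3 links

One longest chain: Giant Kelp → Kelp Crab → Rock Crab → Lingcod.
It has 4 species and 3 links.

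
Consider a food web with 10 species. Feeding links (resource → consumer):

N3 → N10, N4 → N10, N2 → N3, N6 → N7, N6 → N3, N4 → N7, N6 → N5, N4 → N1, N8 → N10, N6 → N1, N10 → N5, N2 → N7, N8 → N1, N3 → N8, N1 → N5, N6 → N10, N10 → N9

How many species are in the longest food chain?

5 species

One longest chain: N2 → N3 → N8 → N10 → N9.
It has 5 species and 4 links.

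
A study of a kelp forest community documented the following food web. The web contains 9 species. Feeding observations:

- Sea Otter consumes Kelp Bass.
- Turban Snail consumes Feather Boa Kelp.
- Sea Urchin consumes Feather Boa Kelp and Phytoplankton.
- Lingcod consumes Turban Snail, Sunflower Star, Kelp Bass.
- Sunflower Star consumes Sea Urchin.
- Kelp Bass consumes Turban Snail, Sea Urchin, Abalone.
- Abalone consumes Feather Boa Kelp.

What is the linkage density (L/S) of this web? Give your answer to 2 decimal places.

L/S = 1.33

There are L = 12 links among S = 9 species.
L/S = 12/9 = 1.3333 ≈ 1.33.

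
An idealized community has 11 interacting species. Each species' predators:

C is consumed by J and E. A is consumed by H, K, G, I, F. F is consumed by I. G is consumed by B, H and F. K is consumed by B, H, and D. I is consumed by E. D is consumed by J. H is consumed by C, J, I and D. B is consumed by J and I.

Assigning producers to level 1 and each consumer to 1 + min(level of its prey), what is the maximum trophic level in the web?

3

Producers (level 1): A.
Following each consumer down to its lowest-level prey: A → I → E (levels 1 through 3).
All prey of E (I 2, C 3) are at level 2 or above, so E is at level 1 + 2 = 3.
Every consumer has at least one prey at level 2 or below, so none exceeds level 3.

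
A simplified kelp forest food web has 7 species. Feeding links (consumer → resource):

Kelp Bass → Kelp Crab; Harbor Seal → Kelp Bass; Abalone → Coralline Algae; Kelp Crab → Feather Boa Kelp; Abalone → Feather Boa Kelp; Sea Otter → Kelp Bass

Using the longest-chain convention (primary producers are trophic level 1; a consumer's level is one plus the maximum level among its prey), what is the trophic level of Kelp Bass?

Trophic level 3

Feather Boa Kelp is a producer → level 1.
Kelp Crab eats Feather Boa Kelp → level 2.
Kelp Bass eats Kelp Crab → level 3.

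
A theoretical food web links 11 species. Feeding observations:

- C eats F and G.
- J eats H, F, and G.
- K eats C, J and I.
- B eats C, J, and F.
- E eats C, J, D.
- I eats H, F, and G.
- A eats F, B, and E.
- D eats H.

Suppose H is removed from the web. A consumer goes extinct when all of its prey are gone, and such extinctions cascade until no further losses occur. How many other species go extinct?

1

Remove H.
Round 1: D (all prey gone) → extinct.
No further losses. Total secondary extinctions: 1.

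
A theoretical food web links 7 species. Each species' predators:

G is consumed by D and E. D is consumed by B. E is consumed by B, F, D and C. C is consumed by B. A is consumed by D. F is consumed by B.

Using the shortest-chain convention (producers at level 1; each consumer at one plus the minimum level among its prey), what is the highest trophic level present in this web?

3

Producers (level 1): G, A.
Following each consumer down to its lowest-level prey: G → E → B (levels 1 through 3).
All prey of B (E 2, D 2, C 3, F 3) are at level 2 or above, so B is at level 1 + 2 = 3.
Every consumer has at least one prey at level 2 or below, so none exceeds level 3.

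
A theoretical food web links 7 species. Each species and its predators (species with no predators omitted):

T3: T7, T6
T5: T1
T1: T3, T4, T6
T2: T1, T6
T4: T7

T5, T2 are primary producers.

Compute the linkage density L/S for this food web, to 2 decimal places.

L/S = 1.29

There are L = 9 links among S = 7 species.
L/S = 9/7 = 1.2857 ≈ 1.29.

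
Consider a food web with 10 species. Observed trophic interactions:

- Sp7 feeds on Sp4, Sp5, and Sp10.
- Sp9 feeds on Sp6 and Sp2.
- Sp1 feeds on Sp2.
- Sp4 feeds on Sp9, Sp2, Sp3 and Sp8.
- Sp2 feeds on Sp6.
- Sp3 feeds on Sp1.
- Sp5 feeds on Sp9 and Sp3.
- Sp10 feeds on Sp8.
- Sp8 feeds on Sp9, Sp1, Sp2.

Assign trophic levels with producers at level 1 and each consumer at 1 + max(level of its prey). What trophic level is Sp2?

Trophic level 2

Sp6 is a producer → level 1.
Sp2 eats Sp6 → level 2.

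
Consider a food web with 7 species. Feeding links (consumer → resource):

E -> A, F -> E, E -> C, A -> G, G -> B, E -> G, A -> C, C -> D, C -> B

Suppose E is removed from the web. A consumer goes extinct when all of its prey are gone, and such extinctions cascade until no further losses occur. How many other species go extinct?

Remove E.
Round 1: F (all prey gone) → extinct.
No further losses. Total secondary extinctions: 1.

1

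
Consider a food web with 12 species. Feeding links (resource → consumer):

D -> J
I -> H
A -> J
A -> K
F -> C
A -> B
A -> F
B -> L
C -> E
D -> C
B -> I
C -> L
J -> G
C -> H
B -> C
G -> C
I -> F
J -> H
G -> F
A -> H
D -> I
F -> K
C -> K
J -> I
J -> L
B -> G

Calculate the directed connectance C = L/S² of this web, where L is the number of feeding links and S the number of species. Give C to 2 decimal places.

C = 0.18

The web has S = 12 species and L = 26 feeding links.
C = L / S² = 26 / 144 = 0.1806 ≈ 0.18.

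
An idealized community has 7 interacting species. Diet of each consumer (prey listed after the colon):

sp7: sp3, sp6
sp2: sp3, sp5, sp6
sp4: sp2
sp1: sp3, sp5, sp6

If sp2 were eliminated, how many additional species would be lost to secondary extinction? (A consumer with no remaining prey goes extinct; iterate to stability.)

1

Remove sp2.
Round 1: sp4 (all prey gone) → extinct.
No further losses. Total secondary extinctions: 1.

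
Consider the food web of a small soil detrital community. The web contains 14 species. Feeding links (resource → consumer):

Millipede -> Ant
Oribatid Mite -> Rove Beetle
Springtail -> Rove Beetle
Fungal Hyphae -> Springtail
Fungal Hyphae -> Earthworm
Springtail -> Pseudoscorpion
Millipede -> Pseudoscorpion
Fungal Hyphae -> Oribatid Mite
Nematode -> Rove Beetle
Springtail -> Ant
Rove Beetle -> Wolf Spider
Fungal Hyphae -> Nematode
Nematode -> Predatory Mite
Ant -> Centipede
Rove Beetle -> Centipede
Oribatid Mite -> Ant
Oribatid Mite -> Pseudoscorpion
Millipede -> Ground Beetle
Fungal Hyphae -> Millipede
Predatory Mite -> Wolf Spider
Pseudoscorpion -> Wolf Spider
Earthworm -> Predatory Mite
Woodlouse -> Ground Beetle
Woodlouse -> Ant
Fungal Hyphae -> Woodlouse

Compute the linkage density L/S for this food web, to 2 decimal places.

There are L = 25 links among S = 14 species.
L/S = 25/14 = 1.7857 ≈ 1.79.

L/S = 1.79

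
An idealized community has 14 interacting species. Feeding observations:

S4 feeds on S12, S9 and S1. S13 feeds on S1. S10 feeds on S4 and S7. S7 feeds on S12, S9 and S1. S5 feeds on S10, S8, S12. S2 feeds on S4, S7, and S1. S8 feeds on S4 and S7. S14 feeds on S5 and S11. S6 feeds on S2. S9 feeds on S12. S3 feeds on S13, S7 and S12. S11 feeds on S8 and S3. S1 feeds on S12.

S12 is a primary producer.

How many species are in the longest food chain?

6 species

One longest chain: S12 → S9 → S4 → S8 → S11 → S14.
It has 6 species and 5 links.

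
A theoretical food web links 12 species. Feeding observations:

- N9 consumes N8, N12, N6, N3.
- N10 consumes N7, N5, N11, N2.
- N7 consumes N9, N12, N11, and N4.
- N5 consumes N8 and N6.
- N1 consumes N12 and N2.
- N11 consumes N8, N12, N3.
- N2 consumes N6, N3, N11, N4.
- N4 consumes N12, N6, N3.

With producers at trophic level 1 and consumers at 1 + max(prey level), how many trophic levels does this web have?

4

Producers (level 1): N12, N8, N3, N6.
N12 → N4 → N2 → N10 gives N10 level 4.
No species has a prey at level 4, so no species reaches level 5.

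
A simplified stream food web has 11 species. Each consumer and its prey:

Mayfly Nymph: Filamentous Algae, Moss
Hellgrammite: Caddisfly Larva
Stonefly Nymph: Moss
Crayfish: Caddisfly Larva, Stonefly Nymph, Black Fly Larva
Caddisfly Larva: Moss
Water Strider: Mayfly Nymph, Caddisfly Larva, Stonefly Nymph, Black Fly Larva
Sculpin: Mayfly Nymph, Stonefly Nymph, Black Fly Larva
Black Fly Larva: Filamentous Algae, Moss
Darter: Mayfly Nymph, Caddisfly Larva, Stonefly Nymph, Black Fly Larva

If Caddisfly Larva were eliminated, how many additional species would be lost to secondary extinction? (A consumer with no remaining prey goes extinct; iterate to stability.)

Remove Caddisfly Larva.
Round 1: Hellgrammite (all prey gone) → extinct.
No further losses. Total secondary extinctions: 1.

1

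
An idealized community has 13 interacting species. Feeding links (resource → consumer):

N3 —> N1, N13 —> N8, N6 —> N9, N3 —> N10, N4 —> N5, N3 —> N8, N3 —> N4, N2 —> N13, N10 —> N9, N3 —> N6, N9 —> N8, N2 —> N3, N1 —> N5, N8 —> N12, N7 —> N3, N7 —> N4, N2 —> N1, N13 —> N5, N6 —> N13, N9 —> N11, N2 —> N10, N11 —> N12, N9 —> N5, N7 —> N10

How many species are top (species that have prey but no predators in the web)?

Top species (has prey, but nothing eats it): N5, N12.
Count: 2.

2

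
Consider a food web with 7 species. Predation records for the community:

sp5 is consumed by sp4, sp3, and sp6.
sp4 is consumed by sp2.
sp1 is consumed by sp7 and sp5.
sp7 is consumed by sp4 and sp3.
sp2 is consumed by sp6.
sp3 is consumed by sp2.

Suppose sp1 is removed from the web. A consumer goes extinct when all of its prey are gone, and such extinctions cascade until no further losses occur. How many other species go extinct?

Remove sp1.
Round 1: sp7 (all prey gone), sp5 (all prey gone) → extinct.
Round 2: sp4 (all prey gone), sp3 (all prey gone) → extinct.
Round 3: sp2 (all prey gone) → extinct.
Round 4: sp6 (all prey gone) → extinct.
No further losses. Total secondary extinctions: 6.

6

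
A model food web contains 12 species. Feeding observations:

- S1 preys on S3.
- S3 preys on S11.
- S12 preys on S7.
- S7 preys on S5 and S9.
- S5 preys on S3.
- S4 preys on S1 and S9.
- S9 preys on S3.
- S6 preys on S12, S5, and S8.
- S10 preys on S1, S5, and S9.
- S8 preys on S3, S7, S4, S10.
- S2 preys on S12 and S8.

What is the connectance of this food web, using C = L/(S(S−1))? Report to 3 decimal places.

C = 0.159

The web has S = 12 species and L = 21 feeding links.
C = L / (S(S−1)) = 21 / 132 = 0.1591 ≈ 0.159.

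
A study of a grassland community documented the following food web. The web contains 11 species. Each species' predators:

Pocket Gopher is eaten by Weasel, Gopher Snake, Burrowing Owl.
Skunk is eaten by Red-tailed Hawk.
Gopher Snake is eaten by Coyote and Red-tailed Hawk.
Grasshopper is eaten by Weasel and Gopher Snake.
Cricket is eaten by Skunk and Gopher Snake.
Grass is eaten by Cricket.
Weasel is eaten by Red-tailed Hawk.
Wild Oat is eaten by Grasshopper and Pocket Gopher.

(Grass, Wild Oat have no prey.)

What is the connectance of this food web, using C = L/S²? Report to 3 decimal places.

C = 0.116

The web has S = 11 species and L = 14 feeding links.
C = L / S² = 14 / 121 = 0.1157 ≈ 0.116.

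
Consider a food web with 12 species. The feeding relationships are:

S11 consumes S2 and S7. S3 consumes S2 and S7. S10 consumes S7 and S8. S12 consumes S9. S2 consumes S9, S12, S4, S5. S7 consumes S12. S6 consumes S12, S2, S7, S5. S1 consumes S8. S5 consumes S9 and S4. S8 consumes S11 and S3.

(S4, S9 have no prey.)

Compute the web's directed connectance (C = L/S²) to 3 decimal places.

The web has S = 12 species and L = 21 feeding links.
C = L / S² = 21 / 144 = 0.1458 ≈ 0.146.

C = 0.146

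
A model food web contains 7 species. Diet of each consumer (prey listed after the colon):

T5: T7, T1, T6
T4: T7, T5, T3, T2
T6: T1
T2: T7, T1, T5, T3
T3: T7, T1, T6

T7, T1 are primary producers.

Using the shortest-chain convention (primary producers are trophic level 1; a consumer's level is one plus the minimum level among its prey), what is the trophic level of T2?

T7 is a producer → level 1.
T2 eats T7 → level 2.

Trophic level 2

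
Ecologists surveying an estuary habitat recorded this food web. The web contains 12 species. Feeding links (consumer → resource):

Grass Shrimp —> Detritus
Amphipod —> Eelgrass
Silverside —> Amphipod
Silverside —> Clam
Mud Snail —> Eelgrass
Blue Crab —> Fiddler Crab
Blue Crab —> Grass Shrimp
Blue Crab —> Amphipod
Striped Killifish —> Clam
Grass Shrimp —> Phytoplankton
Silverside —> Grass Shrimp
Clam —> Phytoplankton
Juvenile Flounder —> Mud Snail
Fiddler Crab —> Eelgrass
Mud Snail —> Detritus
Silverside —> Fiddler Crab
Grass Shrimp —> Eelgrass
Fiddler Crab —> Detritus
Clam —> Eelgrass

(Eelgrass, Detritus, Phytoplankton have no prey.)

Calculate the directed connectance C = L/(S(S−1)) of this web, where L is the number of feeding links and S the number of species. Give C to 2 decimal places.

The web has S = 12 species and L = 19 feeding links.
C = L / (S(S−1)) = 19 / 132 = 0.1439 ≈ 0.14.

C = 0.14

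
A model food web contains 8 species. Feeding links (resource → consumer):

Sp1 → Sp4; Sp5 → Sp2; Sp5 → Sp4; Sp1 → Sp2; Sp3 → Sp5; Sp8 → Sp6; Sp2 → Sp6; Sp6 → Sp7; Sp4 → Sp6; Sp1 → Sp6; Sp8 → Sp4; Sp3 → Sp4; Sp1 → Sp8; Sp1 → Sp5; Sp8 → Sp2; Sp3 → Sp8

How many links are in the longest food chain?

4 links

One longest chain: Sp3 → Sp8 → Sp4 → Sp6 → Sp7.
It has 5 species and 4 links.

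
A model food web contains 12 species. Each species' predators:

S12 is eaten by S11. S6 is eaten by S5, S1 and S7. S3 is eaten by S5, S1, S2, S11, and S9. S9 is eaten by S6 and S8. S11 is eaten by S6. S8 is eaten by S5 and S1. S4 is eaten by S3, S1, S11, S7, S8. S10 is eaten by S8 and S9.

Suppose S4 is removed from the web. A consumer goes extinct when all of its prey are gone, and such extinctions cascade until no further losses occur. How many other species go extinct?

2

Remove S4.
Round 1: S3 (all prey gone) → extinct.
Round 2: S2 (all prey gone) → extinct.
No further losses. Total secondary extinctions: 2.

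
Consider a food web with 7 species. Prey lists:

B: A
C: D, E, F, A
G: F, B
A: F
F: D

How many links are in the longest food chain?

4 links

One longest chain: D → F → A → B → G.
It has 5 species and 4 links.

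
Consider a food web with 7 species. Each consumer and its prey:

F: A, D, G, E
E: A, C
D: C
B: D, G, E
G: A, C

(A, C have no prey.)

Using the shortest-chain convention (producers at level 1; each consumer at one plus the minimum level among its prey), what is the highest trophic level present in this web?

3

Producers (level 1): A, C.
Following each consumer down to its lowest-level prey: C → D → B (levels 1 through 3).
All prey of B (D 2, G 2, E 2) are at level 2 or above, so B is at level 1 + 2 = 3.
Every consumer has at least one prey at level 2 or below, so none exceeds level 3.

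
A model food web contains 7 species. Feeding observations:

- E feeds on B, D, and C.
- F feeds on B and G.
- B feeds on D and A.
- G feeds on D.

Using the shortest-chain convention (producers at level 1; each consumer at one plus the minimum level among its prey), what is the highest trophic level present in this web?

Producers (level 1): D, C, A.
Following each consumer down to its lowest-level prey: D → G → F (levels 1 through 3).
All prey of F (G 2, B 2) are at level 2 or above, so F is at level 1 + 2 = 3.
Every consumer has at least one prey at level 2 or below, so none exceeds level 3.

3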